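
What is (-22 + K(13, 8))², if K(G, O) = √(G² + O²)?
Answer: (22 - √233)² ≈ 45.369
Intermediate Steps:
(-22 + K(13, 8))² = (-22 + √(13² + 8²))² = (-22 + √(169 + 64))² = (-22 + √233)²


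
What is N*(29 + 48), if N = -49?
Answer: -3773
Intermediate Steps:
N*(29 + 48) = -49*(29 + 48) = -49*77 = -3773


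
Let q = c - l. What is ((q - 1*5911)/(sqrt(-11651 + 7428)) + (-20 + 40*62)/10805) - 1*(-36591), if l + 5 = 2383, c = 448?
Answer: 79073643/2161 + 7841*I*sqrt(4223)/4223 ≈ 36591.0 + 120.66*I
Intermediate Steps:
l = 2378 (l = -5 + 2383 = 2378)
q = -1930 (q = 448 - 1*2378 = 448 - 2378 = -1930)
((q - 1*5911)/(sqrt(-11651 + 7428)) + (-20 + 40*62)/10805) - 1*(-36591) = ((-1930 - 1*5911)/(sqrt(-11651 + 7428)) + (-20 + 40*62)/10805) - 1*(-36591) = ((-1930 - 5911)/(sqrt(-4223)) + (-20 + 2480)*(1/10805)) + 36591 = (-7841*(-I*sqrt(4223)/4223) + 2460*(1/10805)) + 36591 = (-(-7841)*I*sqrt(4223)/4223 + 492/2161) + 36591 = (7841*I*sqrt(4223)/4223 + 492/2161) + 36591 = (492/2161 + 7841*I*sqrt(4223)/4223) + 36591 = 79073643/2161 + 7841*I*sqrt(4223)/4223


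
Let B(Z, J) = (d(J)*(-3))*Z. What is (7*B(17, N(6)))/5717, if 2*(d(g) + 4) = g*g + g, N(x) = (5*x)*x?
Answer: -5814102/5717 ≈ -1017.0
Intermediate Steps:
N(x) = 5*x²
d(g) = -4 + g/2 + g²/2 (d(g) = -4 + (g*g + g)/2 = -4 + (g² + g)/2 = -4 + (g + g²)/2 = -4 + (g/2 + g²/2) = -4 + g/2 + g²/2)
B(Z, J) = Z*(12 - 3*J/2 - 3*J²/2) (B(Z, J) = ((-4 + J/2 + J²/2)*(-3))*Z = (12 - 3*J/2 - 3*J²/2)*Z = Z*(12 - 3*J/2 - 3*J²/2))
(7*B(17, N(6)))/5717 = (7*((3/2)*17*(8 - 5*6² - (5*6²)²)))/5717 = (7*((3/2)*17*(8 - 5*36 - (5*36)²)))*(1/5717) = (7*((3/2)*17*(8 - 1*180 - 1*180²)))*(1/5717) = (7*((3/2)*17*(8 - 180 - 1*32400)))*(1/5717) = (7*((3/2)*17*(8 - 180 - 32400)))*(1/5717) = (7*((3/2)*17*(-32572)))*(1/5717) = (7*(-830586))*(1/5717) = -5814102*1/5717 = -5814102/5717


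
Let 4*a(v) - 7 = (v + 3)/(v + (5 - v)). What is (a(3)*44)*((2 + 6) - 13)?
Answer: -451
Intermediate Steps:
a(v) = 19/10 + v/20 (a(v) = 7/4 + ((v + 3)/(v + (5 - v)))/4 = 7/4 + ((3 + v)/5)/4 = 7/4 + ((3 + v)*(⅕))/4 = 7/4 + (⅗ + v/5)/4 = 7/4 + (3/20 + v/20) = 19/10 + v/20)
(a(3)*44)*((2 + 6) - 13) = ((19/10 + (1/20)*3)*44)*((2 + 6) - 13) = ((19/10 + 3/20)*44)*(8 - 13) = ((41/20)*44)*(-5) = (451/5)*(-5) = -451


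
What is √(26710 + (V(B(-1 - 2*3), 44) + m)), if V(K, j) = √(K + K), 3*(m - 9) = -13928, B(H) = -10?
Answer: √(198687 + 18*I*√5)/3 ≈ 148.58 + 0.015049*I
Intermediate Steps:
m = -13901/3 (m = 9 + (⅓)*(-13928) = 9 - 13928/3 = -13901/3 ≈ -4633.7)
V(K, j) = √2*√K (V(K, j) = √(2*K) = √2*√K)
√(26710 + (V(B(-1 - 2*3), 44) + m)) = √(26710 + (√2*√(-10) - 13901/3)) = √(26710 + (√2*(I*√10) - 13901/3)) = √(26710 + (2*I*√5 - 13901/3)) = √(26710 + (-13901/3 + 2*I*√5)) = √(66229/3 + 2*I*√5)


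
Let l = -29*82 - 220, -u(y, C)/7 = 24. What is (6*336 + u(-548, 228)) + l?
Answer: -750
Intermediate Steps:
u(y, C) = -168 (u(y, C) = -7*24 = -168)
l = -2598 (l = -2378 - 220 = -2598)
(6*336 + u(-548, 228)) + l = (6*336 - 168) - 2598 = (2016 - 168) - 2598 = 1848 - 2598 = -750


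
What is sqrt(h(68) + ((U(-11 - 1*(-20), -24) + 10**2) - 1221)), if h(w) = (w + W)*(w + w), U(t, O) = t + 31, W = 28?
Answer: 5*sqrt(479) ≈ 109.43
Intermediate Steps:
U(t, O) = 31 + t
h(w) = 2*w*(28 + w) (h(w) = (w + 28)*(w + w) = (28 + w)*(2*w) = 2*w*(28 + w))
sqrt(h(68) + ((U(-11 - 1*(-20), -24) + 10**2) - 1221)) = sqrt(2*68*(28 + 68) + (((31 + (-11 - 1*(-20))) + 10**2) - 1221)) = sqrt(2*68*96 + (((31 + (-11 + 20)) + 100) - 1221)) = sqrt(13056 + (((31 + 9) + 100) - 1221)) = sqrt(13056 + ((40 + 100) - 1221)) = sqrt(13056 + (140 - 1221)) = sqrt(13056 - 1081) = sqrt(11975) = 5*sqrt(479)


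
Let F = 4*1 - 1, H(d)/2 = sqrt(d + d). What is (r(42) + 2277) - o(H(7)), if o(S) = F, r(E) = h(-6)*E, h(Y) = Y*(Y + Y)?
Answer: 5298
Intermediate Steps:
h(Y) = 2*Y**2 (h(Y) = Y*(2*Y) = 2*Y**2)
r(E) = 72*E (r(E) = (2*(-6)**2)*E = (2*36)*E = 72*E)
H(d) = 2*sqrt(2)*sqrt(d) (H(d) = 2*sqrt(d + d) = 2*sqrt(2*d) = 2*(sqrt(2)*sqrt(d)) = 2*sqrt(2)*sqrt(d))
F = 3 (F = 4 - 1 = 3)
o(S) = 3
(r(42) + 2277) - o(H(7)) = (72*42 + 2277) - 1*3 = (3024 + 2277) - 3 = 5301 - 3 = 5298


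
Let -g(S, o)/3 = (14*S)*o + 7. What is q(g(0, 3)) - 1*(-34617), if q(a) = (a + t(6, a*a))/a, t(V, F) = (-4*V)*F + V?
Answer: 245852/7 ≈ 35122.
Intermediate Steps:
t(V, F) = V - 4*F*V (t(V, F) = -4*F*V + V = V - 4*F*V)
g(S, o) = -21 - 42*S*o (g(S, o) = -3*((14*S)*o + 7) = -3*(14*S*o + 7) = -3*(7 + 14*S*o) = -21 - 42*S*o)
q(a) = (6 + a - 24*a²)/a (q(a) = (a + 6*(1 - 4*a*a))/a = (a + 6*(1 - 4*a²))/a = (a + (6 - 24*a²))/a = (6 + a - 24*a²)/a)
q(g(0, 3)) - 1*(-34617) = (1 - 24*(-21 - 42*0*3) + 6/(-21 - 42*0*3)) - 1*(-34617) = (1 - 24*(-21 + 0) + 6/(-21 + 0)) + 34617 = (1 - 24*(-21) + 6/(-21)) + 34617 = (1 + 504 + 6*(-1/21)) + 34617 = (1 + 504 - 2/7) + 34617 = 3533/7 + 34617 = 245852/7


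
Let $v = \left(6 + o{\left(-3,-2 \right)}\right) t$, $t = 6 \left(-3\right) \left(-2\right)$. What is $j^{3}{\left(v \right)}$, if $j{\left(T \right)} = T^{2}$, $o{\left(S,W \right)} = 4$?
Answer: $2176782336000000$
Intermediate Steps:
$t = 36$ ($t = \left(-18\right) \left(-2\right) = 36$)
$v = 360$ ($v = \left(6 + 4\right) 36 = 10 \cdot 36 = 360$)
$j^{3}{\left(v \right)} = \left(360^{2}\right)^{3} = 129600^{3} = 2176782336000000$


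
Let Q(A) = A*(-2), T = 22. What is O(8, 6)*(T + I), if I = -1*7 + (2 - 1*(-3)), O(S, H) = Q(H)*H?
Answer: -1440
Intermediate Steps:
Q(A) = -2*A
O(S, H) = -2*H² (O(S, H) = (-2*H)*H = -2*H²)
I = -2 (I = -7 + (2 + 3) = -7 + 5 = -2)
O(8, 6)*(T + I) = (-2*6²)*(22 - 2) = -2*36*20 = -72*20 = -1440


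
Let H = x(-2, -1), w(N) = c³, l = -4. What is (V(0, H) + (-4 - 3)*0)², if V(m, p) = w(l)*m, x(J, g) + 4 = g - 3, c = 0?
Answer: 0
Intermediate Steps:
w(N) = 0 (w(N) = 0³ = 0)
x(J, g) = -7 + g (x(J, g) = -4 + (g - 3) = -4 + (-3 + g) = -7 + g)
H = -8 (H = -7 - 1 = -8)
V(m, p) = 0 (V(m, p) = 0*m = 0)
(V(0, H) + (-4 - 3)*0)² = (0 + (-4 - 3)*0)² = (0 - 7*0)² = (0 + 0)² = 0² = 0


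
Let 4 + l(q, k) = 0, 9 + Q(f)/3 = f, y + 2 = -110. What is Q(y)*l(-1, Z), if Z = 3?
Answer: 1452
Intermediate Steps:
y = -112 (y = -2 - 110 = -112)
Q(f) = -27 + 3*f
l(q, k) = -4 (l(q, k) = -4 + 0 = -4)
Q(y)*l(-1, Z) = (-27 + 3*(-112))*(-4) = (-27 - 336)*(-4) = -363*(-4) = 1452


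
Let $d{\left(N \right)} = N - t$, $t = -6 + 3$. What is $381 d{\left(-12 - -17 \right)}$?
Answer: $3048$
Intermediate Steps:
$t = -3$
$d{\left(N \right)} = 3 + N$ ($d{\left(N \right)} = N - -3 = N + 3 = 3 + N$)
$381 d{\left(-12 - -17 \right)} = 381 \left(3 - -5\right) = 381 \left(3 + \left(-12 + 17\right)\right) = 381 \left(3 + 5\right) = 381 \cdot 8 = 3048$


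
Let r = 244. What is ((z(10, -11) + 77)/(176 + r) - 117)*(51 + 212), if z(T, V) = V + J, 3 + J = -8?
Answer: -2581871/84 ≈ -30737.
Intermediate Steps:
J = -11 (J = -3 - 8 = -11)
z(T, V) = -11 + V (z(T, V) = V - 11 = -11 + V)
((z(10, -11) + 77)/(176 + r) - 117)*(51 + 212) = (((-11 - 11) + 77)/(176 + 244) - 117)*(51 + 212) = ((-22 + 77)/420 - 117)*263 = (55*(1/420) - 117)*263 = (11/84 - 117)*263 = -9817/84*263 = -2581871/84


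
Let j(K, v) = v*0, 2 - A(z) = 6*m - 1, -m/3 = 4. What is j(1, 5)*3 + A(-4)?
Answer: 75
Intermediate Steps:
m = -12 (m = -3*4 = -12)
A(z) = 75 (A(z) = 2 - (6*(-12) - 1) = 2 - (-72 - 1) = 2 - 1*(-73) = 2 + 73 = 75)
j(K, v) = 0
j(1, 5)*3 + A(-4) = 0*3 + 75 = 0 + 75 = 75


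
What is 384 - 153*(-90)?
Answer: 14154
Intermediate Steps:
384 - 153*(-90) = 384 + 13770 = 14154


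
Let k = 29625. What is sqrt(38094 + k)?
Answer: sqrt(67719) ≈ 260.23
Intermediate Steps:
sqrt(38094 + k) = sqrt(38094 + 29625) = sqrt(67719)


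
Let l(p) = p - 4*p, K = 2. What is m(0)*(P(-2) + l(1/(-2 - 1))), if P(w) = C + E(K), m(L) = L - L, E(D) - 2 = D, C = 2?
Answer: 0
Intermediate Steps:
E(D) = 2 + D
m(L) = 0
P(w) = 6 (P(w) = 2 + (2 + 2) = 2 + 4 = 6)
l(p) = -3*p
m(0)*(P(-2) + l(1/(-2 - 1))) = 0*(6 - 3/(-2 - 1)) = 0*(6 - 3/(-3)) = 0*(6 - 3*(-⅓)) = 0*(6 + 1) = 0*7 = 0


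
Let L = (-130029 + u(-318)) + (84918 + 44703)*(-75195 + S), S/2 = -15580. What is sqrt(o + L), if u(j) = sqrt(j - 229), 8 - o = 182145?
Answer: sqrt(-13786153621 + I*sqrt(547)) ≈ 0.e-4 + 1.1741e+5*I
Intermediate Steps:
S = -31160 (S = 2*(-15580) = -31160)
o = -182137 (o = 8 - 1*182145 = 8 - 182145 = -182137)
u(j) = sqrt(-229 + j)
L = -13785971484 + I*sqrt(547) (L = (-130029 + sqrt(-229 - 318)) + (84918 + 44703)*(-75195 - 31160) = (-130029 + sqrt(-547)) + 129621*(-106355) = (-130029 + I*sqrt(547)) - 13785841455 = -13785971484 + I*sqrt(547) ≈ -1.3786e+10 + 23.388*I)
sqrt(o + L) = sqrt(-182137 + (-13785971484 + I*sqrt(547))) = sqrt(-13786153621 + I*sqrt(547))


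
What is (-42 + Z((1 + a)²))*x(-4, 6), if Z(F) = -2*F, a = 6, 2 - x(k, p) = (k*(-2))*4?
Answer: 4200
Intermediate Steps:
x(k, p) = 2 + 8*k (x(k, p) = 2 - k*(-2)*4 = 2 - (-2*k)*4 = 2 - (-8)*k = 2 + 8*k)
(-42 + Z((1 + a)²))*x(-4, 6) = (-42 - 2*(1 + 6)²)*(2 + 8*(-4)) = (-42 - 2*7²)*(2 - 32) = (-42 - 2*49)*(-30) = (-42 - 98)*(-30) = -140*(-30) = 4200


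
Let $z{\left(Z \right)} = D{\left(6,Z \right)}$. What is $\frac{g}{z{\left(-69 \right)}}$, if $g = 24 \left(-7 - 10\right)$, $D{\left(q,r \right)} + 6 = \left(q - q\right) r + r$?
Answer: $\frac{136}{25} \approx 5.44$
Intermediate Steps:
$D{\left(q,r \right)} = -6 + r$ ($D{\left(q,r \right)} = -6 + \left(\left(q - q\right) r + r\right) = -6 + \left(0 r + r\right) = -6 + \left(0 + r\right) = -6 + r$)
$z{\left(Z \right)} = -6 + Z$
$g = -408$ ($g = 24 \left(-17\right) = -408$)
$\frac{g}{z{\left(-69 \right)}} = - \frac{408}{-6 - 69} = - \frac{408}{-75} = \left(-408\right) \left(- \frac{1}{75}\right) = \frac{136}{25}$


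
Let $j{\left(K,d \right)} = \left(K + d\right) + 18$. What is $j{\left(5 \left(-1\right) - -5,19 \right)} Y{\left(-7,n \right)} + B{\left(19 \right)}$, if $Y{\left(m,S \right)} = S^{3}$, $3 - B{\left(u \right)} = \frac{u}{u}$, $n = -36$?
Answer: $-1726270$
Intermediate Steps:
$j{\left(K,d \right)} = 18 + K + d$
$B{\left(u \right)} = 2$ ($B{\left(u \right)} = 3 - \frac{u}{u} = 3 - 1 = 2$)
$j{\left(5 \left(-1\right) - -5,19 \right)} Y{\left(-7,n \right)} + B{\left(19 \right)} = \left(18 + \left(5 \left(-1\right) - -5\right) + 19\right) \left(-36\right)^{3} + 2 = \left(18 + \left(-5 + 5\right) + 19\right) \left(-46656\right) + 2 = \left(18 + 0 + 19\right) \left(-46656\right) + 2 = 37 \left(-46656\right) + 2 = -1726272 + 2 = -1726270$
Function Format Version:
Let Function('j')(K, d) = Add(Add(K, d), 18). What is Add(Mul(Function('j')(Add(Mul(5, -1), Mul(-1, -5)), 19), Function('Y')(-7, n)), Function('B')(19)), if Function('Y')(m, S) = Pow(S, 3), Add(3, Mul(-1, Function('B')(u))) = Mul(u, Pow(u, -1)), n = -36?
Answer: -1726270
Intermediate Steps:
Function('j')(K, d) = Add(18, K, d)
Function('B')(u) = 2 (Function('B')(u) = Add(3, Mul(-1, Mul(u, Pow(u, -1)))) = Add(3, Mul(-1, 1)) = Add(3, -1) = 2)
Add(Mul(Function('j')(Add(Mul(5, -1), Mul(-1, -5)), 19), Function('Y')(-7, n)), Function('B')(19)) = Add(Mul(Add(18, Add(Mul(5, -1), Mul(-1, -5)), 19), Pow(-36, 3)), 2) = Add(Mul(Add(18, Add(-5, 5), 19), -46656), 2) = Add(Mul(Add(18, 0, 19), -46656), 2) = Add(Mul(37, -46656), 2) = Add(-1726272, 2) = -1726270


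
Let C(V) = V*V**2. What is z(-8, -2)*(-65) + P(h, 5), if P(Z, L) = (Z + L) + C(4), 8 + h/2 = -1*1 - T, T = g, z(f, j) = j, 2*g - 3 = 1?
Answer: 177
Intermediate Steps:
g = 2 (g = 3/2 + (1/2)*1 = 3/2 + 1/2 = 2)
T = 2
C(V) = V**3
h = -22 (h = -16 + 2*(-1*1 - 1*2) = -16 + 2*(-1 - 2) = -16 + 2*(-3) = -16 - 6 = -22)
P(Z, L) = 64 + L + Z (P(Z, L) = (Z + L) + 4**3 = (L + Z) + 64 = 64 + L + Z)
z(-8, -2)*(-65) + P(h, 5) = -2*(-65) + (64 + 5 - 22) = 130 + 47 = 177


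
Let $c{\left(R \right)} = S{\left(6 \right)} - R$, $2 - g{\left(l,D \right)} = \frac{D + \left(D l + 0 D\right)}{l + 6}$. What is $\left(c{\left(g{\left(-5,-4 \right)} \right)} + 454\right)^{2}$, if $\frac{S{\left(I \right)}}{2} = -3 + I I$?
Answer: $285156$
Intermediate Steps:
$S{\left(I \right)} = -6 + 2 I^{2}$ ($S{\left(I \right)} = 2 \left(-3 + I I\right) = 2 \left(-3 + I^{2}\right) = -6 + 2 I^{2}$)
$g{\left(l,D \right)} = 2 - \frac{D + D l}{6 + l}$ ($g{\left(l,D \right)} = 2 - \frac{D + \left(D l + 0 D\right)}{l + 6} = 2 - \frac{D + \left(D l + 0\right)}{6 + l} = 2 - \frac{D + D l}{6 + l}$)
$c{\left(R \right)} = 66 - R$ ($c{\left(R \right)} = \left(-6 + 2 \cdot 6^{2}\right) - R = \left(-6 + 2 \cdot 36\right) - R = \left(-6 + 72\right) - R = 66 - R$)
$\left(c{\left(g{\left(-5,-4 \right)} \right)} + 454\right)^{2} = \left(\left(66 - \frac{12 - -4 + 2 \left(-5\right) - \left(-4\right) \left(-5\right)}{6 - 5}\right) + 454\right)^{2} = \left(\left(66 - \frac{12 + 4 - 10 - 20}{1}\right) + 454\right)^{2} = \left(\left(66 - 1 \left(-14\right)\right) + 454\right)^{2} = \left(\left(66 - -14\right) + 454\right)^{2} = \left(\left(66 + 14\right) + 454\right)^{2} = \left(80 + 454\right)^{2} = 534^{2} = 285156$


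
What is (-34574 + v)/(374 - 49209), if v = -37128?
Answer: 71702/48835 ≈ 1.4683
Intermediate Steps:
(-34574 + v)/(374 - 49209) = (-34574 - 37128)/(374 - 49209) = -71702/(-48835) = -71702*(-1/48835) = 71702/48835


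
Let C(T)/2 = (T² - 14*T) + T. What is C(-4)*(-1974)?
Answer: -268464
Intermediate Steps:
C(T) = -26*T + 2*T² (C(T) = 2*((T² - 14*T) + T) = 2*(T² - 13*T) = -26*T + 2*T²)
C(-4)*(-1974) = (2*(-4)*(-13 - 4))*(-1974) = (2*(-4)*(-17))*(-1974) = 136*(-1974) = -268464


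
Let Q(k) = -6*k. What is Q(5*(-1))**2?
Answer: 900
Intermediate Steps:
Q(5*(-1))**2 = (-30*(-1))**2 = (-6*(-5))**2 = 30**2 = 900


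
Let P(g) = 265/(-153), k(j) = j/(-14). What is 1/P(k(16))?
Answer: -153/265 ≈ -0.57736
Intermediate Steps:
k(j) = -j/14 (k(j) = j*(-1/14) = -j/14)
P(g) = -265/153 (P(g) = 265*(-1/153) = -265/153)
1/P(k(16)) = 1/(-265/153) = -153/265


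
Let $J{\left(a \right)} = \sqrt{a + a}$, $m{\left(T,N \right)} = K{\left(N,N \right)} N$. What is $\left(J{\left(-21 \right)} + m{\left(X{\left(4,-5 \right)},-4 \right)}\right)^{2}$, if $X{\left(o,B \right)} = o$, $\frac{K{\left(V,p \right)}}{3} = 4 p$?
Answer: $\left(192 + i \sqrt{42}\right)^{2} \approx 36822.0 + 2488.6 i$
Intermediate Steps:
$K{\left(V,p \right)} = 12 p$ ($K{\left(V,p \right)} = 3 \cdot 4 p = 12 p$)
$m{\left(T,N \right)} = 12 N^{2}$ ($m{\left(T,N \right)} = 12 N N = 12 N^{2}$)
$J{\left(a \right)} = \sqrt{2} \sqrt{a}$ ($J{\left(a \right)} = \sqrt{2 a} = \sqrt{2} \sqrt{a}$)
$\left(J{\left(-21 \right)} + m{\left(X{\left(4,-5 \right)},-4 \right)}\right)^{2} = \left(\sqrt{2} \sqrt{-21} + 12 \left(-4\right)^{2}\right)^{2} = \left(\sqrt{2} i \sqrt{21} + 12 \cdot 16\right)^{2} = \left(i \sqrt{42} + 192\right)^{2} = \left(192 + i \sqrt{42}\right)^{2}$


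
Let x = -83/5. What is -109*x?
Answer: 9047/5 ≈ 1809.4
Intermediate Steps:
x = -83/5 (x = -83*⅕ = -83/5 ≈ -16.600)
-109*x = -109*(-83/5) = 9047/5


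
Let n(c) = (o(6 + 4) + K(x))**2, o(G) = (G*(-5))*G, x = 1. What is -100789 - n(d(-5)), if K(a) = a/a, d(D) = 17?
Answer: -349790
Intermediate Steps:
o(G) = -5*G**2 (o(G) = (-5*G)*G = -5*G**2)
K(a) = 1
n(c) = 249001 (n(c) = (-5*(6 + 4)**2 + 1)**2 = (-5*10**2 + 1)**2 = (-5*100 + 1)**2 = (-500 + 1)**2 = (-499)**2 = 249001)
-100789 - n(d(-5)) = -100789 - 1*249001 = -100789 - 249001 = -349790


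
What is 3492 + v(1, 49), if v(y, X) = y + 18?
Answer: 3511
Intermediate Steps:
v(y, X) = 18 + y
3492 + v(1, 49) = 3492 + (18 + 1) = 3492 + 19 = 3511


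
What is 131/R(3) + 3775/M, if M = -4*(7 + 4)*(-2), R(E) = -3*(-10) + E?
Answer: 12373/264 ≈ 46.867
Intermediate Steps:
R(E) = 30 + E
M = 88 (M = -4*11*(-2) = -44*(-2) = 88)
131/R(3) + 3775/M = 131/(30 + 3) + 3775/88 = 131/33 + 3775*(1/88) = 131*(1/33) + 3775/88 = 131/33 + 3775/88 = 12373/264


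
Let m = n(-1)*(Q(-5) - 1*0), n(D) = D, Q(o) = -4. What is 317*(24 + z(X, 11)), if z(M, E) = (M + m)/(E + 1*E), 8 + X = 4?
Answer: 7608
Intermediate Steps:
X = -4 (X = -8 + 4 = -4)
m = 4 (m = -(-4 - 1*0) = -(-4 + 0) = -1*(-4) = 4)
z(M, E) = (4 + M)/(2*E) (z(M, E) = (M + 4)/(E + 1*E) = (4 + M)/(E + E) = (4 + M)/((2*E)) = (4 + M)*(1/(2*E)) = (4 + M)/(2*E))
317*(24 + z(X, 11)) = 317*(24 + (1/2)*(4 - 4)/11) = 317*(24 + (1/2)*(1/11)*0) = 317*(24 + 0) = 317*24 = 7608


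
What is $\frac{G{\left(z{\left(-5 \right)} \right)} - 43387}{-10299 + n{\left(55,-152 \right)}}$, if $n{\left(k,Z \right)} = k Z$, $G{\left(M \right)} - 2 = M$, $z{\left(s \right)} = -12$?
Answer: $\frac{43397}{18659} \approx 2.3258$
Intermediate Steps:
$G{\left(M \right)} = 2 + M$
$n{\left(k,Z \right)} = Z k$
$\frac{G{\left(z{\left(-5 \right)} \right)} - 43387}{-10299 + n{\left(55,-152 \right)}} = \frac{\left(2 - 12\right) - 43387}{-10299 - 8360} = \frac{-10 - 43387}{-10299 - 8360} = - \frac{43397}{-18659} = \left(-43397\right) \left(- \frac{1}{18659}\right) = \frac{43397}{18659}$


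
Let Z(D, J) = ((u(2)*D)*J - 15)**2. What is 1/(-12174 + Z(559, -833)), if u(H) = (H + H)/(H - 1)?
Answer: 1/3469289923435 ≈ 2.8824e-13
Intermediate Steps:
u(H) = 2*H/(-1 + H) (u(H) = (2*H)/(-1 + H) = 2*H/(-1 + H))
Z(D, J) = (-15 + 4*D*J)**2 (Z(D, J) = (((2*2/(-1 + 2))*D)*J - 15)**2 = (((2*2/1)*D)*J - 15)**2 = (((2*2*1)*D)*J - 15)**2 = ((4*D)*J - 15)**2 = (4*D*J - 15)**2 = (-15 + 4*D*J)**2)
1/(-12174 + Z(559, -833)) = 1/(-12174 + (-15 + 4*559*(-833))**2) = 1/(-12174 + (-15 - 1862588)**2) = 1/(-12174 + (-1862603)**2) = 1/(-12174 + 3469289935609) = 1/3469289923435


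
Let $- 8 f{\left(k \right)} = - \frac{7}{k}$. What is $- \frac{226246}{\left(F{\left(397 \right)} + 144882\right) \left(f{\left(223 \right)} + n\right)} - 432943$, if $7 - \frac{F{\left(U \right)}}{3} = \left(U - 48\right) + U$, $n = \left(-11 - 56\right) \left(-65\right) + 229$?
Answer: $- \frac{505112357978138849}{1166694824895} \approx -4.3294 \cdot 10^{5}$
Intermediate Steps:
$f{\left(k \right)} = \frac{7}{8 k}$ ($f{\left(k \right)} = - \frac{\left(-7\right) \frac{1}{k}}{8} = \frac{7}{8 k}$)
$n = 4584$ ($n = \left(-67\right) \left(-65\right) + 229 = 4355 + 229 = 4584$)
$F{\left(U \right)} = 165 - 6 U$ ($F{\left(U \right)} = 21 - 3 \left(\left(U - 48\right) + U\right) = 21 - 3 \left(\left(-48 + U\right) + U\right) = 21 - 3 \left(-48 + 2 U\right) = 21 - \left(-144 + 6 U\right) = 165 - 6 U$)
$- \frac{226246}{\left(F{\left(397 \right)} + 144882\right) \left(f{\left(223 \right)} + n\right)} - 432943 = - \frac{226246}{\left(\left(165 - 2382\right) + 144882\right) \left(\frac{7}{8 \cdot 223} + 4584\right)} - 432943 = - \frac{226246}{\left(\left(165 - 2382\right) + 144882\right) \left(\frac{7}{8} \cdot \frac{1}{223} + 4584\right)} - 432943 = - \frac{226246}{\left(-2217 + 144882\right) \left(\frac{7}{1784} + 4584\right)} - 432943 = - \frac{226246}{142665 \cdot \frac{8177863}{1784}} - 432943 = - \frac{226246}{\frac{1166694824895}{1784}} - 432943 = \left(-226246\right) \frac{1784}{1166694824895} - 432943 = - \frac{403622864}{1166694824895} - 432943 = - \frac{505112357978138849}{1166694824895}$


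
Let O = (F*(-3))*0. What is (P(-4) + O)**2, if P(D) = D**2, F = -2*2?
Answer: 256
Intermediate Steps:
F = -4
O = 0 (O = -4*(-3)*0 = 12*0 = 0)
(P(-4) + O)**2 = ((-4)**2 + 0)**2 = (16 + 0)**2 = 16**2 = 256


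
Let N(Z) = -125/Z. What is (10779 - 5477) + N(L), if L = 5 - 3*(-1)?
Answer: 42291/8 ≈ 5286.4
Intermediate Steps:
L = 8 (L = 5 + 3 = 8)
(10779 - 5477) + N(L) = (10779 - 5477) - 125/8 = 5302 - 125*⅛ = 5302 - 125/8 = 42291/8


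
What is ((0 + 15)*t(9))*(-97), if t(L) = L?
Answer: -13095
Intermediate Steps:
((0 + 15)*t(9))*(-97) = ((0 + 15)*9)*(-97) = (15*9)*(-97) = 135*(-97) = -13095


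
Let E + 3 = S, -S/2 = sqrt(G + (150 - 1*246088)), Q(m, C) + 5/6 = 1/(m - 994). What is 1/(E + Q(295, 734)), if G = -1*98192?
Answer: -832742/298922770489 + 434312*I*sqrt(344130)/298922770489 ≈ -2.7858e-6 + 0.00085232*I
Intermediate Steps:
G = -98192
Q(m, C) = -5/6 + 1/(-994 + m) (Q(m, C) = -5/6 + 1/(m - 994) = -5/6 + 1/(-994 + m))
S = -2*I*sqrt(344130) (S = -2*sqrt(-98192 + (150 - 1*246088)) = -2*sqrt(-98192 + (150 - 246088)) = -2*sqrt(-98192 - 245938) = -2*I*sqrt(344130) ≈ -1173.3*I)
E = -3 - 2*I*sqrt(344130) ≈ -3.0 - 1173.3*I
1/(E + Q(295, 734)) = 1/((-3 - 2*I*sqrt(344130)) + (4976 - 5*295)/(6*(-994 + 295))) = 1/((-3 - 2*I*sqrt(344130)) + (1/6)*(4976 - 1475)/(-699)) = 1/((-3 - 2*I*sqrt(344130)) + (1/6)*(-1/699)*3501) = 1/((-3 - 2*I*sqrt(344130)) - 389/466) = 1/(-1787/466 - 2*I*sqrt(344130))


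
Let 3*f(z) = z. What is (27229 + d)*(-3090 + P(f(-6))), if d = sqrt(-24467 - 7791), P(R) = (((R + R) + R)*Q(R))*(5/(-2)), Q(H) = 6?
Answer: -81687000 - 381000*I*sqrt(2) ≈ -8.1687e+7 - 5.3882e+5*I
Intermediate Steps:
f(z) = z/3
P(R) = -45*R (P(R) = (((R + R) + R)*6)*(5/(-2)) = ((2*R + R)*6)*(5*(-1/2)) = ((3*R)*6)*(-5/2) = (18*R)*(-5/2) = -45*R)
d = 127*I*sqrt(2) (d = sqrt(-32258) = 127*I*sqrt(2) ≈ 179.61*I)
(27229 + d)*(-3090 + P(f(-6))) = (27229 + 127*I*sqrt(2))*(-3090 - 15*(-6)) = (27229 + 127*I*sqrt(2))*(-3090 - 45*(-2)) = (27229 + 127*I*sqrt(2))*(-3090 + 90) = (27229 + 127*I*sqrt(2))*(-3000) = -81687000 - 381000*I*sqrt(2)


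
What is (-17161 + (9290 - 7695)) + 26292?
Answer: 10726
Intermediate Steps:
(-17161 + (9290 - 7695)) + 26292 = (-17161 + 1595) + 26292 = -15566 + 26292 = 10726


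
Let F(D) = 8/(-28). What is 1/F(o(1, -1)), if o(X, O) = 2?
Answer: -7/2 ≈ -3.5000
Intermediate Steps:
F(D) = -2/7 (F(D) = 8*(-1/28) = -2/7)
1/F(o(1, -1)) = 1/(-2/7) = -7/2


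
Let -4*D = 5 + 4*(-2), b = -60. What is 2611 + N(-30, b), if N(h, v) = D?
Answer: 10447/4 ≈ 2611.8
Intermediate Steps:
D = ¾ (D = -(5 + 4*(-2))/4 = -(5 - 8)/4 = -¼*(-3) = ¾ ≈ 0.75000)
N(h, v) = ¾
2611 + N(-30, b) = 2611 + ¾ = 10447/4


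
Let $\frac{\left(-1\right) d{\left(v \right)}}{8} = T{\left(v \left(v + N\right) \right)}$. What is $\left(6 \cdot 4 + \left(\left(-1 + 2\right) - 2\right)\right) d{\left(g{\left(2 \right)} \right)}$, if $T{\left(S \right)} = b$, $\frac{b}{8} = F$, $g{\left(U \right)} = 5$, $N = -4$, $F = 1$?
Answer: $-1472$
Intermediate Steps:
$b = 8$ ($b = 8 \cdot 1 = 8$)
$T{\left(S \right)} = 8$
$d{\left(v \right)} = -64$ ($d{\left(v \right)} = \left(-8\right) 8 = -64$)
$\left(6 \cdot 4 + \left(\left(-1 + 2\right) - 2\right)\right) d{\left(g{\left(2 \right)} \right)} = \left(6 \cdot 4 + \left(\left(-1 + 2\right) - 2\right)\right) \left(-64\right) = \left(24 + \left(1 - 2\right)\right) \left(-64\right) = \left(24 - 1\right) \left(-64\right) = 23 \left(-64\right) = -1472$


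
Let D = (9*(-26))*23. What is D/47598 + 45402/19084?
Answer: 171527859/75696686 ≈ 2.2660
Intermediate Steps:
D = -5382 (D = -234*23 = -5382)
D/47598 + 45402/19084 = -5382/47598 + 45402/19084 = -5382*1/47598 + 45402*(1/19084) = -897/7933 + 22701/9542 = 171527859/75696686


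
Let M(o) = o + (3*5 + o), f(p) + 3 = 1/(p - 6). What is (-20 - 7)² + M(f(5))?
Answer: 736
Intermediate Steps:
f(p) = -3 + 1/(-6 + p) (f(p) = -3 + 1/(p - 6) = -3 + 1/(-6 + p))
M(o) = 15 + 2*o (M(o) = o + (15 + o) = 15 + 2*o)
(-20 - 7)² + M(f(5)) = (-20 - 7)² + (15 + 2*((19 - 3*5)/(-6 + 5))) = (-27)² + (15 + 2*((19 - 15)/(-1))) = 729 + (15 + 2*(-1*4)) = 729 + (15 + 2*(-4)) = 729 + (15 - 8) = 729 + 7 = 736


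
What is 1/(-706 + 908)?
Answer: 1/202 ≈ 0.0049505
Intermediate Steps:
1/(-706 + 908) = 1/202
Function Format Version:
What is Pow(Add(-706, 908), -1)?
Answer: Rational(1, 202) ≈ 0.0049505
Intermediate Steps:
Pow(Add(-706, 908), -1) = Pow(202, -1) = Rational(1, 202)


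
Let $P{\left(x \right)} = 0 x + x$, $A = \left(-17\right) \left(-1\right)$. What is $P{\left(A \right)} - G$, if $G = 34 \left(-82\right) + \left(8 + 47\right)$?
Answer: $2750$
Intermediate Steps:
$A = 17$
$P{\left(x \right)} = x$ ($P{\left(x \right)} = 0 + x = x$)
$G = -2733$ ($G = -2788 + 55 = -2733$)
$P{\left(A \right)} - G = 17 - -2733 = 17 + 2733 = 2750$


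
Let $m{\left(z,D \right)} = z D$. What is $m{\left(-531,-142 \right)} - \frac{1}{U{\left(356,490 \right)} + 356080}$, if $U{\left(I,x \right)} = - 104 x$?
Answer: $\frac{23006658239}{305120} \approx 75402.0$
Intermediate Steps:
$m{\left(z,D \right)} = D z$
$m{\left(-531,-142 \right)} - \frac{1}{U{\left(356,490 \right)} + 356080} = \left(-142\right) \left(-531\right) - \frac{1}{\left(-104\right) 490 + 356080} = 75402 - \frac{1}{-50960 + 356080} = 75402 - \frac{1}{305120} = \frac{23006658239}{305120}$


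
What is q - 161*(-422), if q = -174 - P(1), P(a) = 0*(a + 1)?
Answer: 67768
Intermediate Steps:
P(a) = 0 (P(a) = 0*(1 + a) = 0)
q = -174 (q = -174 - 1*0 = -174 + 0 = -174)
q - 161*(-422) = -174 - 161*(-422) = -174 + 67942 = 67768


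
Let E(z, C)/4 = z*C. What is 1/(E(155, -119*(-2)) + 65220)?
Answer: 1/212780 ≈ 4.6997e-6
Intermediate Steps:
E(z, C) = 4*C*z (E(z, C) = 4*(z*C) = 4*(C*z) = 4*C*z)
1/(E(155, -119*(-2)) + 65220) = 1/(4*(-119*(-2))*155 + 65220) = 1/(4*238*155 + 65220) = 1/(147560 + 65220) = 1/212780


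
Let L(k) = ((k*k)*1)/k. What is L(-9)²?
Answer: 81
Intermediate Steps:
L(k) = k (L(k) = (k²*1)/k = k²/k = k)
L(-9)² = (-9)² = 81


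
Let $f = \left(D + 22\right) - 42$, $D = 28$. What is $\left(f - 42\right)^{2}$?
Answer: $1156$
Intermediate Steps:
$f = 8$ ($f = \left(28 + 22\right) - 42 = 50 - 42 = 8$)
$\left(f - 42\right)^{2} = \left(8 - 42\right)^{2} = \left(-34\right)^{2} = 1156$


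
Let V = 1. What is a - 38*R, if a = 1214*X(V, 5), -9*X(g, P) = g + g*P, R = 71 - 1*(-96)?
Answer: -21466/3 ≈ -7155.3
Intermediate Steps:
R = 167 (R = 71 + 96 = 167)
X(g, P) = -g/9 - P*g/9 (X(g, P) = -(g + g*P)/9 = -(g + P*g)/9 = -g/9 - P*g/9)
a = -2428/3 (a = 1214*(-⅑*1*(1 + 5)) = 1214*(-⅑*1*6) = 1214*(-⅔) = -2428/3 ≈ -809.33)
a - 38*R = -2428/3 - 38*167 = -2428/3 - 6346 = -21466/3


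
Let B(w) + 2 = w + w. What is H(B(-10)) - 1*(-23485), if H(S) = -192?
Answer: 23293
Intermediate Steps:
B(w) = -2 + 2*w (B(w) = -2 + (w + w) = -2 + 2*w)
H(B(-10)) - 1*(-23485) = -192 - 1*(-23485) = -192 + 23485 = 23293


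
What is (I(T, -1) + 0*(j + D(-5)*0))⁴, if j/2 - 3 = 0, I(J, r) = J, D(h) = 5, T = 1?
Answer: 1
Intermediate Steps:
j = 6 (j = 6 + 2*0 = 6 + 0 = 6)
(I(T, -1) + 0*(j + D(-5)*0))⁴ = (1 + 0*(6 + 5*0))⁴ = (1 + 0*(6 + 0))⁴ = (1 + 0*6)⁴ = (1 + 0)⁴ = 1⁴ = 1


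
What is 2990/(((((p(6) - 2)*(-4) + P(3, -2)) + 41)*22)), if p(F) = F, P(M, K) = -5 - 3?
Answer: 1495/187 ≈ 7.9947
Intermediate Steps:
P(M, K) = -8
2990/(((((p(6) - 2)*(-4) + P(3, -2)) + 41)*22)) = 2990/(((((6 - 2)*(-4) - 8) + 41)*22)) = 2990/((((4*(-4) - 8) + 41)*22)) = 2990/((((-16 - 8) + 41)*22)) = 2990/(((-24 + 41)*22)) = 2990/((17*22)) = 2990/374 = 2990*(1/374) = 1495/187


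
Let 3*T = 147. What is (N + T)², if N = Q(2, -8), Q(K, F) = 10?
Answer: 3481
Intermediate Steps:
T = 49 (T = (⅓)*147 = 49)
N = 10
(N + T)² = (10 + 49)² = 59² = 3481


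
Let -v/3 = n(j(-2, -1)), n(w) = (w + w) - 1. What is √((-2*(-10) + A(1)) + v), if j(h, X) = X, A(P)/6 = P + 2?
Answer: √47 ≈ 6.8557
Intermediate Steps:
A(P) = 12 + 6*P (A(P) = 6*(P + 2) = 6*(2 + P) = 12 + 6*P)
n(w) = -1 + 2*w (n(w) = 2*w - 1 = -1 + 2*w)
v = 9 (v = -3*(-1 + 2*(-1)) = -3*(-1 - 2) = -3*(-3) = 9)
√((-2*(-10) + A(1)) + v) = √((-2*(-10) + (12 + 6*1)) + 9) = √((20 + (12 + 6)) + 9) = √((20 + 18) + 9) = √(38 + 9) = √47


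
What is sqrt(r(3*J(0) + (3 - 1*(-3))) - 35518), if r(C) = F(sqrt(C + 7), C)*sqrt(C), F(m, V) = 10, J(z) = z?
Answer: sqrt(-35518 + 10*sqrt(6)) ≈ 188.4*I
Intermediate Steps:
r(C) = 10*sqrt(C)
sqrt(r(3*J(0) + (3 - 1*(-3))) - 35518) = sqrt(10*sqrt(3*0 + (3 - 1*(-3))) - 35518) = sqrt(10*sqrt(0 + (3 + 3)) - 35518) = sqrt(10*sqrt(0 + 6) - 35518) = sqrt(10*sqrt(6) - 35518) = sqrt(-35518 + 10*sqrt(6))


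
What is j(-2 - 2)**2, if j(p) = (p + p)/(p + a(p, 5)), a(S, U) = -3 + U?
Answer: 16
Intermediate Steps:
j(p) = 2*p/(2 + p) (j(p) = (p + p)/(p + (-3 + 5)) = (2*p)/(p + 2) = (2*p)/(2 + p) = 2*p/(2 + p))
j(-2 - 2)**2 = (2*(-2 - 2)/(2 + (-2 - 2)))**2 = (2*(-4)/(2 - 4))**2 = (2*(-4)/(-2))**2 = (2*(-4)*(-1/2))**2 = 4**2 = 16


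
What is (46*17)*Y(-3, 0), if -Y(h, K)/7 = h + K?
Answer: 16422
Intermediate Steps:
Y(h, K) = -7*K - 7*h (Y(h, K) = -7*(h + K) = -7*(K + h) = -7*K - 7*h)
(46*17)*Y(-3, 0) = (46*17)*(-7*0 - 7*(-3)) = 782*(0 + 21) = 782*21 = 16422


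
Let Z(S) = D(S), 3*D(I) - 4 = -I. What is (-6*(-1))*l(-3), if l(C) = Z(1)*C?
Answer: -18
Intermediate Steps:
D(I) = 4/3 - I/3 (D(I) = 4/3 + (-I)/3 = 4/3 - I/3)
Z(S) = 4/3 - S/3
l(C) = C (l(C) = (4/3 - ⅓*1)*C = (4/3 - ⅓)*C = 1*C = C)
(-6*(-1))*l(-3) = -6*(-1)*(-3) = 6*(-3) = -18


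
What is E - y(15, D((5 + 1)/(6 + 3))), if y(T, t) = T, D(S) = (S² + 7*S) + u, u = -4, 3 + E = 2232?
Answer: 2214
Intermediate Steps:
E = 2229 (E = -3 + 2232 = 2229)
D(S) = -4 + S² + 7*S (D(S) = (S² + 7*S) - 4 = -4 + S² + 7*S)
E - y(15, D((5 + 1)/(6 + 3))) = 2229 - 1*15 = 2229 - 15 = 2214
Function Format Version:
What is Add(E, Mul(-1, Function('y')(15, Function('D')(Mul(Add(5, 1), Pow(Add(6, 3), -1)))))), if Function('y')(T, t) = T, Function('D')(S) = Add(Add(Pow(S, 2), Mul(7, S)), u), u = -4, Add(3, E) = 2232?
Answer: 2214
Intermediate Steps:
E = 2229 (E = Add(-3, 2232) = 2229)
Function('D')(S) = Add(-4, Pow(S, 2), Mul(7, S)) (Function('D')(S) = Add(Add(Pow(S, 2), Mul(7, S)), -4) = Add(-4, Pow(S, 2), Mul(7, S)))
Add(E, Mul(-1, Function('y')(15, Function('D')(Mul(Add(5, 1), Pow(Add(6, 3), -1)))))) = Add(2229, Mul(-1, 15)) = Add(2229, -15) = 2214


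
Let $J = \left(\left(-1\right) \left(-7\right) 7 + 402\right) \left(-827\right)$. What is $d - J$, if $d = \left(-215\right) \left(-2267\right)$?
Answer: $860382$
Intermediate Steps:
$d = 487405$
$J = -372977$ ($J = \left(7 \cdot 7 + 402\right) \left(-827\right) = \left(49 + 402\right) \left(-827\right) = 451 \left(-827\right) = -372977$)
$d - J = 487405 - -372977 = 487405 + 372977 = 860382$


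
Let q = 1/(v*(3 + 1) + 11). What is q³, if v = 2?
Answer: 1/6859 ≈ 0.00014579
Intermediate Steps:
q = 1/19 (q = 1/(2*(3 + 1) + 11) = 1/(2*4 + 11) = 1/(8 + 11) = 1/19 ≈ 0.052632)
q³ = (1/19)³ = 1/6859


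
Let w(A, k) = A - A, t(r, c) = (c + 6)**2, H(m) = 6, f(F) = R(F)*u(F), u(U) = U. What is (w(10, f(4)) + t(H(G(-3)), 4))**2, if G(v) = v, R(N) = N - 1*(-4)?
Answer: 10000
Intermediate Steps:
R(N) = 4 + N (R(N) = N + 4 = 4 + N)
f(F) = F*(4 + F) (f(F) = (4 + F)*F = F*(4 + F))
t(r, c) = (6 + c)**2
w(A, k) = 0
(w(10, f(4)) + t(H(G(-3)), 4))**2 = (0 + (6 + 4)**2)**2 = (0 + 10**2)**2 = (0 + 100)**2 = 100**2 = 10000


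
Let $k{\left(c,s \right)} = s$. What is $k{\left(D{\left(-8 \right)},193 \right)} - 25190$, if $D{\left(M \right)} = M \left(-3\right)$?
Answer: $-24997$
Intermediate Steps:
$D{\left(M \right)} = - 3 M$
$k{\left(D{\left(-8 \right)},193 \right)} - 25190 = 193 - 25190 = -24997$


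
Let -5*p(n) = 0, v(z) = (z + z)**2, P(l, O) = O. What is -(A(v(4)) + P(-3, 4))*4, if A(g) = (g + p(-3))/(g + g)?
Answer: -18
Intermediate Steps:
v(z) = 4*z**2 (v(z) = (2*z)**2 = 4*z**2)
p(n) = 0 (p(n) = -1/5*0 = 0)
A(g) = 1/2 (A(g) = (g + 0)/(g + g) = g/((2*g)) = g*(1/(2*g)) = 1/2)
-(A(v(4)) + P(-3, 4))*4 = -(1/2 + 4)*4 = -9*4/2 = -1*18 = -18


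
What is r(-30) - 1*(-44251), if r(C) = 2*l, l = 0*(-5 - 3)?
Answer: 44251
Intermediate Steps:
l = 0 (l = 0*(-8) = 0)
r(C) = 0 (r(C) = 2*0 = 0)
r(-30) - 1*(-44251) = 0 - 1*(-44251) = 0 + 44251 = 44251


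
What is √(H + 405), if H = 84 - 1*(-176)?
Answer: √665 ≈ 25.788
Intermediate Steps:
H = 260 (H = 84 + 176 = 260)
√(H + 405) = √(260 + 405) = √665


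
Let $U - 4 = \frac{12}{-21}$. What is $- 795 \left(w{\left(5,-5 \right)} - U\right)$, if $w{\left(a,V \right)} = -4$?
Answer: $\frac{41340}{7} \approx 5905.7$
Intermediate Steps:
$U = \frac{24}{7}$ ($U = 4 + \frac{12}{-21} = 4 + 12 \left(- \frac{1}{21}\right) = 4 - \frac{4}{7} = \frac{24}{7} \approx 3.4286$)
$- 795 \left(w{\left(5,-5 \right)} - U\right) = - 795 \left(-4 - \frac{24}{7}\right) = \left(-795\right) \left(- \frac{52}{7}\right) = \frac{41340}{7}$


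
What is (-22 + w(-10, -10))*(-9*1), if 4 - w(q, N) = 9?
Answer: 243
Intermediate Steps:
w(q, N) = -5 (w(q, N) = 4 - 1*9 = 4 - 9 = -5)
(-22 + w(-10, -10))*(-9*1) = (-22 - 5)*(-9*1) = -27*(-9) = 243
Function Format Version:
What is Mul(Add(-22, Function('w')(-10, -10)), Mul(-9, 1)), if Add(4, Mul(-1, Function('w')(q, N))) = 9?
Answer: 243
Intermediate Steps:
Function('w')(q, N) = -5 (Function('w')(q, N) = Add(4, Mul(-1, 9)) = Add(4, -9) = -5)
Mul(Add(-22, Function('w')(-10, -10)), Mul(-9, 1)) = Mul(Add(-22, -5), Mul(-9, 1)) = Mul(-27, -9) = 243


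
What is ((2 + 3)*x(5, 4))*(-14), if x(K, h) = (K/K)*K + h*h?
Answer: -1470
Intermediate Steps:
x(K, h) = K + h**2 (x(K, h) = 1*K + h**2 = K + h**2)
((2 + 3)*x(5, 4))*(-14) = ((2 + 3)*(5 + 4**2))*(-14) = (5*(5 + 16))*(-14) = (5*21)*(-14) = 105*(-14) = -1470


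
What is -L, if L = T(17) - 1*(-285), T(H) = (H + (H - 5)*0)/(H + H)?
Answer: -571/2 ≈ -285.50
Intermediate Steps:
T(H) = ½ (T(H) = (H + (-5 + H)*0)/((2*H)) = (H + 0)*(1/(2*H)) = H*(1/(2*H)) = ½)
L = 571/2 (L = ½ - 1*(-285) = ½ + 285 = 571/2 ≈ 285.50)
-L = -1*571/2 = -571/2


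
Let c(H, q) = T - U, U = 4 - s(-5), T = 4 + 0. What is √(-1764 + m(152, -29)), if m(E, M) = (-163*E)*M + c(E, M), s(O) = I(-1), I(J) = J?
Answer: √716739 ≈ 846.60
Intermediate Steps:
s(O) = -1
T = 4
U = 5 (U = 4 - 1*(-1) = 4 + 1 = 5)
c(H, q) = -1 (c(H, q) = 4 - 1*5 = 4 - 5 = -1)
m(E, M) = -1 - 163*E*M (m(E, M) = (-163*E)*M - 1 = -163*E*M - 1 = -1 - 163*E*M)
√(-1764 + m(152, -29)) = √(-1764 + (-1 - 163*152*(-29))) = √(-1764 + (-1 + 718504)) = √(-1764 + 718503) = √716739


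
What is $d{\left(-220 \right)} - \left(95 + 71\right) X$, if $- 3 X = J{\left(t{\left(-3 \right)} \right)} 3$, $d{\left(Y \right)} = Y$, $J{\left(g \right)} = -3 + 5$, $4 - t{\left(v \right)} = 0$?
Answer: $112$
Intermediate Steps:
$t{\left(v \right)} = 4$ ($t{\left(v \right)} = 4 - 0 = 4 + 0 = 4$)
$J{\left(g \right)} = 2$
$X = -2$ ($X = - \frac{2 \cdot 3}{3} = \left(- \frac{1}{3}\right) 6 = -2$)
$d{\left(-220 \right)} - \left(95 + 71\right) X = -220 - \left(95 + 71\right) \left(-2\right) = -220 - 166 \left(-2\right) = -220 - -332 = -220 + 332 = 112$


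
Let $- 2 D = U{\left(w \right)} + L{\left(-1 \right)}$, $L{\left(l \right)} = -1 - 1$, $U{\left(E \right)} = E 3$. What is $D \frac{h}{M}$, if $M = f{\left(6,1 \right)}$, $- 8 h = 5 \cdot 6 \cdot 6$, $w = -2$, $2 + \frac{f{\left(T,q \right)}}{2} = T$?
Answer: $- \frac{45}{4} \approx -11.25$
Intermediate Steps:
$f{\left(T,q \right)} = -4 + 2 T$
$U{\left(E \right)} = 3 E$
$L{\left(l \right)} = -2$ ($L{\left(l \right)} = -1 - 1 = -2$)
$h = - \frac{45}{2}$ ($h = - \frac{5 \cdot 6 \cdot 6}{8} = - \frac{30 \cdot 6}{8} = \left(- \frac{1}{8}\right) 180 = - \frac{45}{2} \approx -22.5$)
$M = 8$ ($M = -4 + 2 \cdot 6 = -4 + 12 = 8$)
$D = 4$ ($D = - \frac{3 \left(-2\right) - 2}{2} = - \frac{-6 - 2}{2} = \left(- \frac{1}{2}\right) \left(-8\right) = 4$)
$D \frac{h}{M} = 4 \left(- \frac{45}{2 \cdot 8}\right) = 4 \left(\left(- \frac{45}{2}\right) \frac{1}{8}\right) = 4 \left(- \frac{45}{16}\right) = - \frac{45}{4}$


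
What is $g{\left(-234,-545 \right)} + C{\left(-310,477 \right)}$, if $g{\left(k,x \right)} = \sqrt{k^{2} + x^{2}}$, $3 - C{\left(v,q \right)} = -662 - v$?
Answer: $355 + \sqrt{351781} \approx 948.11$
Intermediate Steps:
$C{\left(v,q \right)} = 665 + v$ ($C{\left(v,q \right)} = 3 - \left(-662 - v\right) = 3 + \left(662 + v\right) = 665 + v$)
$g{\left(-234,-545 \right)} + C{\left(-310,477 \right)} = \sqrt{\left(-234\right)^{2} + \left(-545\right)^{2}} + \left(665 - 310\right) = \sqrt{54756 + 297025} + 355 = \sqrt{351781} + 355 = 355 + \sqrt{351781}$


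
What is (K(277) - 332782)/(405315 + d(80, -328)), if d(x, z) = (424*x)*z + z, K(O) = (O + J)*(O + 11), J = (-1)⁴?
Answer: 252718/10720773 ≈ 0.023573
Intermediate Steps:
J = 1
K(O) = (1 + O)*(11 + O) (K(O) = (O + 1)*(O + 11) = (1 + O)*(11 + O))
d(x, z) = z + 424*x*z (d(x, z) = 424*x*z + z = z + 424*x*z)
(K(277) - 332782)/(405315 + d(80, -328)) = ((11 + 277² + 12*277) - 332782)/(405315 - 328*(1 + 424*80)) = ((11 + 76729 + 3324) - 332782)/(405315 - 328*(1 + 33920)) = (80064 - 332782)/(405315 - 328*33921) = -252718/(405315 - 11126088) = -252718/(-10720773) = -252718*(-1/10720773) = 252718/10720773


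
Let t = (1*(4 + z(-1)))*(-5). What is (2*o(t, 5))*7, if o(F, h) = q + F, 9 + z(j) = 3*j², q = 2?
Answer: 168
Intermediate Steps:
z(j) = -9 + 3*j²
t = 10 (t = (1*(4 + (-9 + 3*(-1)²)))*(-5) = (1*(4 + (-9 + 3*1)))*(-5) = (1*(4 + (-9 + 3)))*(-5) = (1*(4 - 6))*(-5) = (1*(-2))*(-5) = -2*(-5) = 10)
o(F, h) = 2 + F
(2*o(t, 5))*7 = (2*(2 + 10))*7 = (2*12)*7 = 24*7 = 168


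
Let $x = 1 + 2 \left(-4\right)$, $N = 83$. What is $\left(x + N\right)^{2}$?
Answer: $5776$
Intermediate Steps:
$x = -7$ ($x = 1 - 8 = -7$)
$\left(x + N\right)^{2} = \left(-7 + 83\right)^{2} = 76^{2} = 5776$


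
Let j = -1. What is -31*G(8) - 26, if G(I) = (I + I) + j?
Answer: -491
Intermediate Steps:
G(I) = -1 + 2*I (G(I) = (I + I) - 1 = 2*I - 1 = -1 + 2*I)
-31*G(8) - 26 = -31*(-1 + 2*8) - 26 = -31*(-1 + 16) - 26 = -31*15 - 26 = -465 - 26 = -491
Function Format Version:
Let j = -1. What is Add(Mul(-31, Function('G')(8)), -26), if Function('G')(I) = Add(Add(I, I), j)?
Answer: -491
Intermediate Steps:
Function('G')(I) = Add(-1, Mul(2, I)) (Function('G')(I) = Add(Add(I, I), -1) = Add(Mul(2, I), -1) = Add(-1, Mul(2, I)))
Add(Mul(-31, Function('G')(8)), -26) = Add(Mul(-31, Add(-1, Mul(2, 8))), -26) = Add(Mul(-31, Add(-1, 16)), -26) = Add(Mul(-31, 15), -26) = Add(-465, -26) = -491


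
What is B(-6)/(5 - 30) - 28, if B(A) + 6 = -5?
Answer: -689/25 ≈ -27.560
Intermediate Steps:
B(A) = -11 (B(A) = -6 - 5 = -11)
B(-6)/(5 - 30) - 28 = -11/(5 - 30) - 28 = -11/(-25) - 28 = -11*(-1/25) - 28 = 11/25 - 28 = -689/25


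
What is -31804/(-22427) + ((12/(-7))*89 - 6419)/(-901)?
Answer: 1232252255/141447089 ≈ 8.7118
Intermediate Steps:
-31804/(-22427) + ((12/(-7))*89 - 6419)/(-901) = -31804*(-1/22427) + ((12*(-1/7))*89 - 6419)*(-1/901) = 31804/22427 + (-12/7*89 - 6419)*(-1/901) = 31804/22427 + (-1068/7 - 6419)*(-1/901) = 31804/22427 - 46001/7*(-1/901) = 31804/22427 + 46001/6307 = 1232252255/141447089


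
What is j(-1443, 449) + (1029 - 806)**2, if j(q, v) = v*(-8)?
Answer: 46137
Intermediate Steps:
j(q, v) = -8*v
j(-1443, 449) + (1029 - 806)**2 = -8*449 + (1029 - 806)**2 = -3592 + 223**2 = -3592 + 49729 = 46137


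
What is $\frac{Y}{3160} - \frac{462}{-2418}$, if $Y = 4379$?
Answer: $\frac{2008057}{1273480} \approx 1.5768$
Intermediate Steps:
$\frac{Y}{3160} - \frac{462}{-2418} = \frac{4379}{3160} - \frac{462}{-2418} = 4379 \cdot \frac{1}{3160} - - \frac{77}{403} = \frac{4379}{3160} + \frac{77}{403} = \frac{2008057}{1273480}$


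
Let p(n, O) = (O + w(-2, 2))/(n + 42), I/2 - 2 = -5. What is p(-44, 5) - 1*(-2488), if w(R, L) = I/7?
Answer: 34803/14 ≈ 2485.9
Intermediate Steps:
I = -6 (I = 4 + 2*(-5) = 4 - 10 = -6)
w(R, L) = -6/7
p(n, O) = (-6/7 + O)/(42 + n) (p(n, O) = (O - 6/7)/(n + 42) = (-6/7 + O)/(42 + n))
p(-44, 5) - 1*(-2488) = (-6/7 + 5)/(42 - 44) - 1*(-2488) = (29/7)/(-2) + 2488 = -½*29/7 + 2488 = -29/14 + 2488 = 34803/14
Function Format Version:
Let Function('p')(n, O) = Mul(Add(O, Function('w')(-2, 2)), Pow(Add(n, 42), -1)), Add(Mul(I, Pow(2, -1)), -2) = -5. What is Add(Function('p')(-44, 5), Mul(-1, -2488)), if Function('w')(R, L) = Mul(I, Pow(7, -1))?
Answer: Rational(34803, 14) ≈ 2485.9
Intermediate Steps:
I = -6 (I = Add(4, Mul(2, -5)) = Add(4, -10) = -6)
Function('w')(R, L) = Rational(-6, 7) (Function('w')(R, L) = Mul(-6, Pow(7, -1)) = Mul(-6, Rational(1, 7)) = Rational(-6, 7))
Function('p')(n, O) = Mul(Pow(Add(42, n), -1), Add(Rational(-6, 7), O)) (Function('p')(n, O) = Mul(Add(O, Rational(-6, 7)), Pow(Add(n, 42), -1)) = Mul(Add(Rational(-6, 7), O), Pow(Add(42, n), -1)) = Mul(Pow(Add(42, n), -1), Add(Rational(-6, 7), O)))
Add(Function('p')(-44, 5), Mul(-1, -2488)) = Add(Mul(Pow(Add(42, -44), -1), Add(Rational(-6, 7), 5)), Mul(-1, -2488)) = Add(Mul(Pow(-2, -1), Rational(29, 7)), 2488) = Add(Mul(Rational(-1, 2), Rational(29, 7)), 2488) = Add(Rational(-29, 14), 2488) = Rational(34803, 14)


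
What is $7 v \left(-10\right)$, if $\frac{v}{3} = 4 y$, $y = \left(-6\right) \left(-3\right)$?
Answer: $-15120$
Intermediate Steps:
$y = 18$
$v = 216$ ($v = 3 \cdot 4 \cdot 18 = 3 \cdot 72 = 216$)
$7 v \left(-10\right) = 7 \cdot 216 \left(-10\right) = 1512 \left(-10\right) = -15120$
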